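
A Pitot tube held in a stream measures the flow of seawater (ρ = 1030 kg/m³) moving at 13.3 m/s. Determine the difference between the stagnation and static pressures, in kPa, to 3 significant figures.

91.1 kPa

The dynamic pressure equals the rise in static pressure at the stagnation point: ΔP = ½ρv².
ΔP = ½·1030·13.3² = 91100 Pa.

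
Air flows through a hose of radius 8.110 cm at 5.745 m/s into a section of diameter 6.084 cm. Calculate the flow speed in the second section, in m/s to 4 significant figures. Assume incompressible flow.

The volume flow rate is constant, so v₂ = (A₁/A₂)v₁ = (206.6/29.07)·5.745 = 40.83 m/s.

40.83 m/s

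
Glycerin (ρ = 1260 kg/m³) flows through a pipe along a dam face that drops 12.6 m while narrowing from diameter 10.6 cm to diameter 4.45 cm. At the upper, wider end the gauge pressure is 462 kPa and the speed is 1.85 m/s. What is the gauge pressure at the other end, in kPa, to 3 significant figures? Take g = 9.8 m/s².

By continuity, v₂ = v₁·A₁/A₂ = 1.85·(88.2/15.6) = 10.5 m/s.
Bernoulli: P₁ + ½ρv₁² + ρg h₁ = P₂ + ½ρv₂² + ρg h₂, so P₂ = P₁ + ½ρ(v₁² − v₂²) − ρg(h₂ − h₁).
P₂ = 462000 + ½·1260·(1.85² − 10.5²) − 1260·9.8·(−12.6) = 462000 + (-67300) − (-156000) = 550000 Pa.

P₂ ≈ 550 kPa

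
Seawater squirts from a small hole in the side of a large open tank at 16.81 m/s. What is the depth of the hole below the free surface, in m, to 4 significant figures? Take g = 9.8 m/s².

h = 14.42 m

For a small hole in a large open tank, ½v² = gh, giving h = v²/(2g).
h = 16.81²/(2·9.8) = 282.6/19.60 = 14.42 m.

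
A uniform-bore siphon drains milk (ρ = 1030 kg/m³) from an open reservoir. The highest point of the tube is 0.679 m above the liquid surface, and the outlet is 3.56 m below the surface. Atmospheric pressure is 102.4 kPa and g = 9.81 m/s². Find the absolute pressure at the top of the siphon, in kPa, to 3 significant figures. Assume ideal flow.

From the surface to the outlet (both open to atmosphere, surface at rest): v = √(2g·h_out) = √(2·9.81·3.56) = 8.36 m/s.
With constant cross-section the crest speed equals v; applying Bernoulli from the surface up to the crest, P_top = P_atm − ½ρv² − ρg·h_top.
P_top = 102400 − ½·1030·8.36² − 1030·9.81·0.679 = 59600 Pa.

P_top ≈ 59.6 kPa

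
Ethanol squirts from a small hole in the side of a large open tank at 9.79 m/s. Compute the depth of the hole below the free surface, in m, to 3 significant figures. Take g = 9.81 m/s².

Torricelli: v = √(2gh), so h = v²/(2g).
h = 9.79²/(2·9.81) = 95.8/19.62 = 4.89 m.

h ≈ 4.89 m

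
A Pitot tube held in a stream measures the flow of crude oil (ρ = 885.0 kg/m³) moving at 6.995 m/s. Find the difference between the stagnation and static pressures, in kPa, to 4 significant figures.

21.65 kPa

Bernoulli between the free stream and the stagnation point: ½ρv² = P_stag − P_static.
ΔP = ½·885.0·6.995² = 21650 Pa.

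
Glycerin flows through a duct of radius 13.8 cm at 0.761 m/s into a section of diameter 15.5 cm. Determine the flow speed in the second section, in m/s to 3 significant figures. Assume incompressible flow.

v₂ ≈ 2.41 m/s

Mass conservation (A₁v₁ = A₂v₂) gives v₂ = 0.761 × 598/189 = 2.41 m/s.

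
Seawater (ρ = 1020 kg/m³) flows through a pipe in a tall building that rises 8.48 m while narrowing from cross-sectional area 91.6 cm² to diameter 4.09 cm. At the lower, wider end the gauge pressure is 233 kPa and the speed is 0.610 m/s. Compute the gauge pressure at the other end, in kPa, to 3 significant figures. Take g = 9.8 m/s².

Mass conservation (A₁v₁ = A₂v₂) gives v₂ = 0.610 × 91.6/13.1 = 4.25 m/s.
Energy conservation along the streamline gives P₂ = P₁ − ½ρ(v₂² − v₁²) − ρg(h₂ − h₁).
P₂ = 233000 + ½·1020·(0.610² − 4.25²) − 1020·9.8·(+8.48) = 233000 + (-9030) − (84800) = 139000 Pa.

P₂ ≈ 139 kPa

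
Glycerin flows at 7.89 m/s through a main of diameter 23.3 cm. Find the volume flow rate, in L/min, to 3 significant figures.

Q ≈ 20200 L/min

Q = A·v = 0.0426 m² × 7.89 m/s = 0.336 m³/s.
Converting: 0.336 m³/s × 60000 = 20200 L/min.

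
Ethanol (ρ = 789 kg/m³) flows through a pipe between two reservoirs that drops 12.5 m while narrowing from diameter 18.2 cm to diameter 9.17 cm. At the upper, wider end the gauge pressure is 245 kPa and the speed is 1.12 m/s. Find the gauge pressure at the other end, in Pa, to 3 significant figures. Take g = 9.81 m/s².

P₂ = 335000 Pa

Mass conservation (A₁v₁ = A₂v₂) gives v₂ = 1.12 × 260/66.0 = 4.41 m/s.
Energy conservation along the streamline gives P₂ = P₁ − ½ρ(v₂² − v₁²) − ρg(h₂ − h₁).
P₂ = 245000 + ½·789·(1.12² − 4.41²) − 789·9.81·(−12.5) = 245000 + (-7180) − (-96800) = 335000 Pa.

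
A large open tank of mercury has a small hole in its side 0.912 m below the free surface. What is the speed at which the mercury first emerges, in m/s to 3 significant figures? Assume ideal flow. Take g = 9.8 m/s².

v = 4.23 m/s

The surface is effectively still and both ends are open, so ½v² = gh and v = √(2·9.8·0.912) = 4.23 m/s.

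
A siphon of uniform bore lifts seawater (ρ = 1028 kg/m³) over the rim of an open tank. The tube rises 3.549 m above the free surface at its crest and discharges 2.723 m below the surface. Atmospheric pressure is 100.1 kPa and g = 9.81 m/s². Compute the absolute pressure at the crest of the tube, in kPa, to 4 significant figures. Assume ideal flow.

36.85 kPa

Bernoulli surface→outlet gives ½v² = g·h_out, so v = √(2·9.81·2.723) = 7.309 m/s.
Continuity keeps v the same throughout the tube; from surface to crest, P_atm + 0 = P_top + ½ρv² + ρg·h_top.
P_top = 100100 − ½·1028·7.309² − 1028·9.81·3.549 = 36850 Pa.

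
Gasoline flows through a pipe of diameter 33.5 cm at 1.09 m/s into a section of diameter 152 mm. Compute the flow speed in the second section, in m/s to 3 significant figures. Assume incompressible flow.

v₂ ≈ 5.29 m/s

By continuity, v₂ = v₁·A₁/A₂ = 1.09·(881/181) = 5.29 m/s.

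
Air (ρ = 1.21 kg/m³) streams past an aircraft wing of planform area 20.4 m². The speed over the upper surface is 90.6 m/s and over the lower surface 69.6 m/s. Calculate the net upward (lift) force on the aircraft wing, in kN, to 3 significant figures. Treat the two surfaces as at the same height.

41.5 kN

The faster flow above has the lower pressure; Bernoulli (same height) gives ΔP = ½ρ(v_up² − v_low²).
ΔP = ½·1.21·(90.6² − 69.6²) = 2040 Pa.
Lift = ΔP · A = 2040 × 20.4 = 41500 N.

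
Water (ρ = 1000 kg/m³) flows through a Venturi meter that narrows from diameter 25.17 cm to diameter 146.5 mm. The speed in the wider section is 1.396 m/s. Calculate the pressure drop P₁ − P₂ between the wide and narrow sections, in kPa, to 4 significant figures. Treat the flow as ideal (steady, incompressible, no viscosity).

ΔP ≈ 7.516 kPa

By continuity, v₂ = v₁·A₁/A₂ = 1.396·(497.6/168.6) = 4.121 m/s.
Along the horizontal streamline, P + ½ρv² is constant.
P₁ − P₂ = ½·1000·(4.121² − 1.396²) = ½·1000·15.03 = 7516 Pa.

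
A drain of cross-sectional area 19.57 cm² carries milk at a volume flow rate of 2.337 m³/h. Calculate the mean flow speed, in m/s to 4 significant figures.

Q = 2.337 m³/h = 0.0006492 m³/s.
v = Q/A = 0.0006492 / 0.001957 = 0.3317 m/s.

v ≈ 0.3317 m/s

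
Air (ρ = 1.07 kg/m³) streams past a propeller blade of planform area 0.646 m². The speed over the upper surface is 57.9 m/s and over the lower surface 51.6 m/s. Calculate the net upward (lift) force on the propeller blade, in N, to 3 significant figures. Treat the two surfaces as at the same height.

238 N

The faster flow above has the lower pressure; Bernoulli (same height) gives ΔP = ½ρ(v_up² − v_low²).
ΔP = ½·1.07·(57.9² − 51.6²) = 369 Pa.
Lift = ΔP · A = 369 × 0.646 = 238 N.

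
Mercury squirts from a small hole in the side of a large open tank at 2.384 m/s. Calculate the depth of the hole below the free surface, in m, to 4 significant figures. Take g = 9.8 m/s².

h = 0.2900 m

Inverting v = √(2gh) gives h = v² / 2g.
h = 2.384²/(2·9.8) = 5.683/19.60 = 0.2900 m.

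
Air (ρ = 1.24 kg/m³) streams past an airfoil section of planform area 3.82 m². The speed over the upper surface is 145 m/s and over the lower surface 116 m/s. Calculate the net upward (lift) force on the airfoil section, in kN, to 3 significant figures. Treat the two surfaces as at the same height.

F ≈ 17.9 kN

From P + ½ρv² = const at equal height, P_low − P_up = ½ρ(v_up² − v_low²).
ΔP = ½·1.24·(145² − 116²) = 4690 Pa.
Lift = ΔP · A = 4690 × 3.82 = 17900 N.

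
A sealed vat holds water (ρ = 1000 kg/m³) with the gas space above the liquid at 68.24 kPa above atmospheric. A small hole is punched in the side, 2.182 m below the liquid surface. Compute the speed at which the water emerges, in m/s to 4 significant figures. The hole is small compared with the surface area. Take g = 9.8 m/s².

v ≈ 13.39 m/s

Take point 1 at the surface (v₁ ≈ 0) and point 2 at the hole (at atmospheric pressure). Bernoulli: P₁ + ρg h = P_atm + ½ρv₂².
With P₁ − P_atm = 68240 Pa, v₂ = √(2gh + 2ΔP/ρ) = √(2·9.8·2.182 + 2·68240/1000) = 13.39 m/s.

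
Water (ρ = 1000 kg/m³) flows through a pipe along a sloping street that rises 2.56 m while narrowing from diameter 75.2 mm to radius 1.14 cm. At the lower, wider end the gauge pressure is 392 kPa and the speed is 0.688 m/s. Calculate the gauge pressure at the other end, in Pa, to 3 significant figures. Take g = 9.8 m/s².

P₂ ≈ 339000 Pa

By continuity, v₂ = v₁·A₁/A₂ = 0.688·(44.4/4.08) = 7.48 m/s.
Bernoulli: P₁ + ½ρv₁² + ρg h₁ = P₂ + ½ρv₂² + ρg h₂, so P₂ = P₁ + ½ρ(v₁² − v₂²) − ρg(h₂ − h₁).
P₂ = 392000 + ½·1000·(0.688² − 7.48²) − 1000·9.8·(+2.56) = 392000 + (-27800) − (25100) = 339000 Pa.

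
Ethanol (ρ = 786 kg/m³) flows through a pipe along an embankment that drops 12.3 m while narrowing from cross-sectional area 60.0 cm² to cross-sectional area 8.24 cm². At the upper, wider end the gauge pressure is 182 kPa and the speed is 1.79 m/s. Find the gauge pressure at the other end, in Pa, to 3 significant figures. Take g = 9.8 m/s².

P₂ = 211000 Pa

The volume flow rate is constant, so v₂ = (A₁/A₂)v₁ = (60.0/8.24)·1.79 = 13.0 m/s.
Bernoulli: P₁ + ½ρv₁² + ρg h₁ = P₂ + ½ρv₂² + ρg h₂, so P₂ = P₁ + ½ρ(v₁² − v₂²) − ρg(h₂ − h₁).
P₂ = 182000 + ½·786·(1.79² − 13.0²) − 786·9.8·(−12.3) = 182000 + (-65500) − (-94700) = 211000 Pa.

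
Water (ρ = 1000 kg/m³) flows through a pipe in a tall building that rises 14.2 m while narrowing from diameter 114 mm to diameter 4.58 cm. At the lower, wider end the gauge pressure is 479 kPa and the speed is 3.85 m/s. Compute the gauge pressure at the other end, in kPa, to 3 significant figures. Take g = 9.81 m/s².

By continuity, v₂ = v₁·A₁/A₂ = 3.85·(102/16.5) = 23.9 m/s.
Applying Bernoulli between the two ends and solving for P₂: P₂ = P₁ + ½ρ(v₁² − v₂²) − ρgΔh.
P₂ = 479000 + ½·1000·(3.85² − 23.9²) − 1000·9.81·(+14.2) = 479000 + (-277000) − (139000) = 62600 Pa.

P₂ ≈ 62.6 kPa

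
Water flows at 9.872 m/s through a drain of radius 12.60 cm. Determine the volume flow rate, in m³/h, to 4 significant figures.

Q ≈ 1773 m³/h

Q = A·v = 0.04988 m² × 9.872 m/s = 0.4924 m³/s.
Converting: 0.4924 m³/s × 3600 = 1773 m³/h.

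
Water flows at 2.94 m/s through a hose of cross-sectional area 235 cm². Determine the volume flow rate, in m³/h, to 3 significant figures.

Q ≈ 249 m³/h

Q = A·v = 0.0235 m² × 2.94 m/s = 0.0691 m³/s.
Converting: 0.0691 m³/s × 3600 = 249 m³/h.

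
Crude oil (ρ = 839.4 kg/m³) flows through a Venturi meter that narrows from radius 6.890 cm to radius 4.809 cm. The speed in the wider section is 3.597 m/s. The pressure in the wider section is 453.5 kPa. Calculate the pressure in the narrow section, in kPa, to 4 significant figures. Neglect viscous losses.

P₂ = 436.0 kPa

By continuity, v₂ = v₁·A₁/A₂ = 3.597·(149.1/72.65) = 7.384 m/s.
Bernoulli (h₁ = h₂): P₁ − P₂ = ½ρ(v₂² − v₁²).
P₂ = P₁ − ½ρ(v₂² − v₁²) = 453500 − ½·839.4·(7.384² − 3.597²) = 453500 − 17450 = 436000 Pa.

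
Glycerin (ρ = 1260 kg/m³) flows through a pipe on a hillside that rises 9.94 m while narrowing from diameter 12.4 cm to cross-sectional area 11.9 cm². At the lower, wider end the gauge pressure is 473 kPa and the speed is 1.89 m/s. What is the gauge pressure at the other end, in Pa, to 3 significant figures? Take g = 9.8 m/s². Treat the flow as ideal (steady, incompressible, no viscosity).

P₂ ≈ 121000 Pa

By continuity, v₂ = v₁·A₁/A₂ = 1.89·(121/11.9) = 19.2 m/s.
Energy conservation along the streamline gives P₂ = P₁ − ½ρ(v₂² − v₁²) − ρg(h₂ − h₁).
P₂ = 473000 + ½·1260·(1.89² − 19.2²) − 1260·9.8·(+9.94) = 473000 + (-230000) − (123000) = 121000 Pa.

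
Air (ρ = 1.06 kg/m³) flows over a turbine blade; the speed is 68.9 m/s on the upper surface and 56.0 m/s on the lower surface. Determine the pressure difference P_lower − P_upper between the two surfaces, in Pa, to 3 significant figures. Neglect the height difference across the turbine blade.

With negligible Δh, P + ½ρv² is constant, so P_low − P_up = ½ρ(v_up² − v_low²).
ΔP = ½·1.06·(68.9² − 56.0²) = 854 Pa.

854 Pa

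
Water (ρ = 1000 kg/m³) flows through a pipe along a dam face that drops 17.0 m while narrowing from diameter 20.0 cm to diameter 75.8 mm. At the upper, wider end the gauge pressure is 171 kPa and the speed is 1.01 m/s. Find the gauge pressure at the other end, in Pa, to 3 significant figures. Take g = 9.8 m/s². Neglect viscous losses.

P₂ ≈ 313000 Pa

The volume flow rate is constant, so v₂ = (A₁/A₂)v₁ = (314/45.1)·1.01 = 7.03 m/s.
Applying Bernoulli between the two ends and solving for P₂: P₂ = P₁ + ½ρ(v₁² − v₂²) − ρgΔh.
P₂ = 171000 + ½·1000·(1.01² − 7.03²) − 1000·9.8·(−17.0) = 171000 + (-24200) − (-167000) = 313000 Pa.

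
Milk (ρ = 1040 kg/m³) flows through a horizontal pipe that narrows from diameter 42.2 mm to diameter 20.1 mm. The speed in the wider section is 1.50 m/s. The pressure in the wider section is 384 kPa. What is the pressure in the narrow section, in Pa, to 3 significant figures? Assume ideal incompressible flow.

P₂ ≈ 362000 Pa

By continuity, v₂ = v₁·A₁/A₂ = 1.50·(14.0/3.17) = 6.61 m/s.
Bernoulli (h₁ = h₂): P₁ − P₂ = ½ρ(v₂² − v₁²).
P₂ = P₁ − ½ρ(v₂² − v₁²) = 384000 − ½·1040·(6.61² − 1.50²) = 384000 − 21600 = 362000 Pa.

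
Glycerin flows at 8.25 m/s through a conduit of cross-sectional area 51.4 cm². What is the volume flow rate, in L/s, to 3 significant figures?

Q = A·v = 0.00514 m² × 8.25 m/s = 0.0424 m³/s.
Converting: 0.0424 m³/s × 1000 = 42.4 L/s.

Q = 42.4 L/s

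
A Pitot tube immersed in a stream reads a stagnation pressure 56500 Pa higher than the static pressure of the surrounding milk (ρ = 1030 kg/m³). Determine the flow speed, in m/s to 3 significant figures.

The dynamic pressure equals the rise in static pressure at the stagnation point: ΔP = ½ρv².
v = √(2ΔP/ρ) = √(2·56500/1030) = 10.5 m/s.

10.5 m/s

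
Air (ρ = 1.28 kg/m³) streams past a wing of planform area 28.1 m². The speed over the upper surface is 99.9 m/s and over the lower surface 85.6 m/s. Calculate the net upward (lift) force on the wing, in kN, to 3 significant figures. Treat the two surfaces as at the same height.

F ≈ 47.7 kN

The faster flow above has the lower pressure; Bernoulli (same height) gives ΔP = ½ρ(v_up² − v_low²).
ΔP = ½·1.28·(99.9² − 85.6²) = 1700 Pa.
Lift = ΔP · A = 1700 × 28.1 = 47700 N.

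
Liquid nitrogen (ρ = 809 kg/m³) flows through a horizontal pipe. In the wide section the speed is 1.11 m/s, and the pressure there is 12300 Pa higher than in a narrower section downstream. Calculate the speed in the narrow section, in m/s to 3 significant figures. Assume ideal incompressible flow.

Along the level pipe P + ½ρv² is conserved, hence v₂² = v₁² + 2(P₁ − P₂)/ρ.
v₂ = √(1.11² + 2·12300/809) = √(1.23 + 30.4) = 5.62 m/s.

5.62 m/s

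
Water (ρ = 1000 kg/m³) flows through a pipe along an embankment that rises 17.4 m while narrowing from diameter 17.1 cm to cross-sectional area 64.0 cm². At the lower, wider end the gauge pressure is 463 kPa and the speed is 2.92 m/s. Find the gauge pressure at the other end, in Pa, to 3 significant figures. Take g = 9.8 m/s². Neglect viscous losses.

242000 Pa

Continuity gives A₁v₁ = A₂v₂, so v₂ = (230 cm²)/(64.0 cm²) × 2.92 m/s = 10.5 m/s.
Applying Bernoulli between the two ends and solving for P₂: P₂ = P₁ + ½ρ(v₁² − v₂²) − ρgΔh.
P₂ = 463000 + ½·1000·(2.92² − 10.5²) − 1000·9.8·(+17.4) = 463000 + (-50600) − (171000) = 242000 Pa.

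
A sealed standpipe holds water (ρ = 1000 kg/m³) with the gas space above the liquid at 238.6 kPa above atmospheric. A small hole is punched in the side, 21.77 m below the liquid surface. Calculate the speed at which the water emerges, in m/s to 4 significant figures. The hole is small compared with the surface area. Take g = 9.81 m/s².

v ≈ 30.07 m/s

Take point 1 at the surface (v₁ ≈ 0) and point 2 at the hole (at atmospheric pressure). Bernoulli: P₁ + ρg h = P_atm + ½ρv₂².
With P₁ − P_atm = 238600 Pa, v₂ = √(2gh + 2ΔP/ρ) = √(2·9.81·21.77 + 2·238600/1000) = 30.07 m/s.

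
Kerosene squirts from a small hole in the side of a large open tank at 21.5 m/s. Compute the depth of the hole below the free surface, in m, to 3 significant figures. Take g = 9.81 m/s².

h ≈ 23.6 m

Inverting v = √(2gh) gives h = v² / 2g.
h = 21.5²/(2·9.81) = 462/19.62 = 23.6 m.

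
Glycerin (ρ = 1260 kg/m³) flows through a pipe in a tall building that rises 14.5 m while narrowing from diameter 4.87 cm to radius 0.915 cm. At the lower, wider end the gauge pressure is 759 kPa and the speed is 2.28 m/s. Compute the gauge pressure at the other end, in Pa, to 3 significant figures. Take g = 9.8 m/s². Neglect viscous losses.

P₂ ≈ 419000 Pa

Continuity gives A₁v₁ = A₂v₂, so v₂ = (18.6 cm²)/(2.63 cm²) × 2.28 m/s = 16.1 m/s.
Bernoulli: P₁ + ½ρv₁² + ρg h₁ = P₂ + ½ρv₂² + ρg h₂, so P₂ = P₁ + ½ρ(v₁² − v₂²) − ρg(h₂ − h₁).
P₂ = 759000 + ½·1260·(2.28² − 16.1²) − 1260·9.8·(+14.5) = 759000 + (-161000) − (179000) = 419000 Pa.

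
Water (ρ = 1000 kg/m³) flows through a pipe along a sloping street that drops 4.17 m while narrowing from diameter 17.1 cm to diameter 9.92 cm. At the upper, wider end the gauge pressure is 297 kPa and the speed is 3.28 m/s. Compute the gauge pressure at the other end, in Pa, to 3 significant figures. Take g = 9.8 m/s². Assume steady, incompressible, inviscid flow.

P₂ ≈ 296000 Pa

Continuity gives A₁v₁ = A₂v₂, so v₂ = (230 cm²)/(77.3 cm²) × 3.28 m/s = 9.75 m/s.
Applying Bernoulli between the two ends and solving for P₂: P₂ = P₁ + ½ρ(v₁² − v₂²) − ρgΔh.
P₂ = 297000 + ½·1000·(3.28² − 9.75²) − 1000·9.8·(−4.17) = 297000 + (-42100) − (-40900) = 296000 Pa.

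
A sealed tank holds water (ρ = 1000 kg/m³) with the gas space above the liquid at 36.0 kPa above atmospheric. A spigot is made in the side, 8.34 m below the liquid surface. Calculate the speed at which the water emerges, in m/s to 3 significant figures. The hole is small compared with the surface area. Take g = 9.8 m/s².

Take point 1 at the surface (v₁ ≈ 0) and point 2 at the hole (at atmospheric pressure). Bernoulli: P₁ + ρg h = P_atm + ½ρv₂².
With P₁ − P_atm = 36000 Pa, v₂ = √(2gh + 2ΔP/ρ) = √(2·9.8·8.34 + 2·36000/1000) = 15.3 m/s.

v ≈ 15.3 m/s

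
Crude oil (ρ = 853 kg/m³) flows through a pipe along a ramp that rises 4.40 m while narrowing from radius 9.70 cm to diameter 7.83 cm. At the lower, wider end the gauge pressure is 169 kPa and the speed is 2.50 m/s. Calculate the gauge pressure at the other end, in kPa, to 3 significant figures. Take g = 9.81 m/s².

Mass conservation (A₁v₁ = A₂v₂) gives v₂ = 2.50 × 296/48.2 = 15.3 m/s.
Energy conservation along the streamline gives P₂ = P₁ − ½ρ(v₂² − v₁²) − ρg(h₂ − h₁).
P₂ = 169000 + ½·853·(2.50² − 15.3²) − 853·9.81·(+4.40) = 169000 + (-97800) − (36800) = 34400 Pa.

P₂ ≈ 34.4 kPa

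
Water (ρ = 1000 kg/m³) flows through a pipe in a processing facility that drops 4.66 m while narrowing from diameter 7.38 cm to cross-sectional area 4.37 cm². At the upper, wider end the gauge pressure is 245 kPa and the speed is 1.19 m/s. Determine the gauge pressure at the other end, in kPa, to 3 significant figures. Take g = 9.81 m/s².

P₂ = 224 kPa

By continuity, v₂ = v₁·A₁/A₂ = 1.19·(42.8/4.37) = 11.6 m/s.
Energy conservation along the streamline gives P₂ = P₁ − ½ρ(v₂² − v₁²) − ρg(h₂ − h₁).
P₂ = 245000 + ½·1000·(1.19² − 11.6²) − 1000·9.81·(−4.66) = 245000 + (-67100) − (-45700) = 224000 Pa.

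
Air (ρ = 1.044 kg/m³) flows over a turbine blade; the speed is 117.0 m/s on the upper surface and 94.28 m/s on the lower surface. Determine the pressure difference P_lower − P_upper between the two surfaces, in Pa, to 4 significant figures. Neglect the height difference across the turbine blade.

ΔP ≈ 2506 Pa

With negligible Δh, P + ½ρv² is constant, so P_low − P_up = ½ρ(v_up² − v_low²).
ΔP = ½·1.044·(117.0² − 94.28²) = 2506 Pa.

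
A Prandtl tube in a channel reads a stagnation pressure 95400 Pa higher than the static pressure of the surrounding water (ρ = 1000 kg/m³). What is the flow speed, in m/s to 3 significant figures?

The dynamic pressure equals the rise in static pressure at the stagnation point: ΔP = ½ρv².
v = √(2ΔP/ρ) = √(2·95400/1000) = 13.8 m/s.

v ≈ 13.8 m/s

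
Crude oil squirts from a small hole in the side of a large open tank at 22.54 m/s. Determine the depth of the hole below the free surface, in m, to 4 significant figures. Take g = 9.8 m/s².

For a small hole in a large open tank, ½v² = gh, giving h = v²/(2g).
h = 22.54²/(2·9.8) = 508.1/19.60 = 25.92 m.

h = 25.92 m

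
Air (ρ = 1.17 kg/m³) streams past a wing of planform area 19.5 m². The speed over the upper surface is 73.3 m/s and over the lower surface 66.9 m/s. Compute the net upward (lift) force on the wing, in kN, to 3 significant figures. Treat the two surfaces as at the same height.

With equal heights on the two surfaces, Bernoulli gives P_lower − P_upper = ½ρ(v_upper² − v_lower²).
ΔP = ½·1.17·(73.3² − 66.9²) = 525 Pa.
Lift = ΔP · A = 525 × 19.5 = 10200 N.

F ≈ 10.2 kN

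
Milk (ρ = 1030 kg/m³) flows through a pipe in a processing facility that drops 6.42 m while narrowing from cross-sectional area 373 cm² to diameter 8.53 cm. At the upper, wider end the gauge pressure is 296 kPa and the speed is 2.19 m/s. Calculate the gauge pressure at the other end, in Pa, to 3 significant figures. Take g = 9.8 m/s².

P₂ ≈ 258000 Pa

Mass conservation (A₁v₁ = A₂v₂) gives v₂ = 2.19 × 373/57.1 = 14.3 m/s.
Bernoulli: P₁ + ½ρv₁² + ρg h₁ = P₂ + ½ρv₂² + ρg h₂, so P₂ = P₁ + ½ρ(v₁² − v₂²) − ρg(h₂ − h₁).
P₂ = 296000 + ½·1030·(2.19² − 14.3²) − 1030·9.8·(−6.42) = 296000 + (-103000) − (-64800) = 258000 Pa.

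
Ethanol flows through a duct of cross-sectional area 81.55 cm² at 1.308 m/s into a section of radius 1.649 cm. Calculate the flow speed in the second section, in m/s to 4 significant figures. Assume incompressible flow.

12.49 m/s

The volume flow rate is constant, so v₂ = (A₁/A₂)v₁ = (81.55/8.543)·1.308 = 12.49 m/s.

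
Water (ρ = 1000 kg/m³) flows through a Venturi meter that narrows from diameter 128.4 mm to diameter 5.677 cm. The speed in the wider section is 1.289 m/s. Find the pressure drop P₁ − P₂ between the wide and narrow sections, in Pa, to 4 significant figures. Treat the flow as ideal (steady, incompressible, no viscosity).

Mass conservation (A₁v₁ = A₂v₂) gives v₂ = 1.289 × 129.5/25.31 = 6.594 m/s.
Along the horizontal streamline, P + ½ρv² is constant.
P₁ − P₂ = ½·1000·(6.594² − 1.289²) = ½·1000·41.82 = 20910 Pa.

20910 Pa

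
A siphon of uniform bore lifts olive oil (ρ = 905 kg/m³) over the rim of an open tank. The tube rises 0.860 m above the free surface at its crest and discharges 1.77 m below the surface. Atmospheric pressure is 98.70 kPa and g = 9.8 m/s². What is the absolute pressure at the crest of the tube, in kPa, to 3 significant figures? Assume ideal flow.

From the surface to the outlet (both open to atmosphere, surface at rest): v = √(2g·h_out) = √(2·9.8·1.77) = 5.89 m/s.
Continuity keeps v the same throughout the tube; from surface to crest, P_atm + 0 = P_top + ½ρv² + ρg·h_top.
P_top = 98700 − ½·905·5.89² − 905·9.8·0.860 = 75400 Pa.

75.4 kPa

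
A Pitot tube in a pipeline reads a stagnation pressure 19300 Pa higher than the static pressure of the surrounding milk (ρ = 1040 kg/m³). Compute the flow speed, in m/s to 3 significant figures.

v ≈ 6.09 m/s

Bernoulli between the free stream and the stagnation point: ½ρv² = P_stag − P_static.
v = √(2ΔP/ρ) = √(2·19300/1040) = 6.09 m/s.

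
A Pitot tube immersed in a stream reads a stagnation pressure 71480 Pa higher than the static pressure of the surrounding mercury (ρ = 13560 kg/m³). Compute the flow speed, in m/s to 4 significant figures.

The dynamic pressure equals the rise in static pressure at the stagnation point: ΔP = ½ρv².
v = √(2ΔP/ρ) = √(2·71480/13560) = 3.247 m/s.

v ≈ 3.247 m/s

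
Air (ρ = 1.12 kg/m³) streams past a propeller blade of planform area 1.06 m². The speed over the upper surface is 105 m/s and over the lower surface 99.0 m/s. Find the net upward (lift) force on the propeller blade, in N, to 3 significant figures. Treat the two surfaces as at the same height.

727 N

With equal heights on the two surfaces, Bernoulli gives P_lower − P_upper = ½ρ(v_upper² − v_lower²).
ΔP = ½·1.12·(105² − 99.0²) = 685 Pa.
Lift = ΔP · A = 685 × 1.06 = 727 N.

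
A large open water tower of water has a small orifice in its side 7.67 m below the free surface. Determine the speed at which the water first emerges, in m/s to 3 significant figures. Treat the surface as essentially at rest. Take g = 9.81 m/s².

v ≈ 12.3 m/s

With the surface at rest and both surface and jet at atmospheric pressure, Bernoulli gives ρg h = ½ρv², so v = √(2gh) = √(2·9.81·7.67) = 12.3 m/s.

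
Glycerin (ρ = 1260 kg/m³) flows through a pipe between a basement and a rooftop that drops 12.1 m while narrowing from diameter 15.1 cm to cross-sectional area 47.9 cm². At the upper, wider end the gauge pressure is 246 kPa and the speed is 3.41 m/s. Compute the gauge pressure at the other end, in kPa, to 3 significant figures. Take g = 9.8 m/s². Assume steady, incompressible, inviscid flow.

P₂ = 300 kPa

Mass conservation (A₁v₁ = A₂v₂) gives v₂ = 3.41 × 179/47.9 = 12.7 m/s.
Energy conservation along the streamline gives P₂ = P₁ − ½ρ(v₂² − v₁²) − ρg(h₂ − h₁).
P₂ = 246000 + ½·1260·(3.41² − 12.7²) − 1260·9.8·(−12.1) = 246000 + (-95100) − (-149000) = 300000 Pa.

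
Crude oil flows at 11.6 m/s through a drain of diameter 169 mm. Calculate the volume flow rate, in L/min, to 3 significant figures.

Q ≈ 15600 L/min

Q = A·v = 0.0224 m² × 11.6 m/s = 0.260 m³/s.
Converting: 0.260 m³/s × 60000 = 15600 L/min.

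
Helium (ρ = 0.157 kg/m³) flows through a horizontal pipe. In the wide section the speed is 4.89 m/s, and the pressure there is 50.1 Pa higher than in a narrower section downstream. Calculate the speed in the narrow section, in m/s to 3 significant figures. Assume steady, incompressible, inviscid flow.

v₂ ≈ 25.7 m/s

Horizontal Bernoulli: P₁ + ½ρv₁² = P₂ + ½ρv₂², so v₂² = v₁² + 2(P₁ − P₂)/ρ.
v₂ = √(4.89² + 2·50.1/0.157) = √(23.9 + 638) = 25.7 m/s.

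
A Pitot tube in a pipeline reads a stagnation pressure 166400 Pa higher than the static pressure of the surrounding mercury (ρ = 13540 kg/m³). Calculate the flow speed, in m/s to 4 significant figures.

At the stagnation point the flow is brought to rest, so Bernoulli gives P_stag − P_static = ½ρv².
v = √(2ΔP/ρ) = √(2·166400/13540) = 4.958 m/s.

4.958 m/s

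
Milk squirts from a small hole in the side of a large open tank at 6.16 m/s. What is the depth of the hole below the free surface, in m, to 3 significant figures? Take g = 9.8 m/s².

h = 1.94 m

Inverting v = √(2gh) gives h = v² / 2g.
h = 6.16²/(2·9.8) = 37.9/19.60 = 1.94 m.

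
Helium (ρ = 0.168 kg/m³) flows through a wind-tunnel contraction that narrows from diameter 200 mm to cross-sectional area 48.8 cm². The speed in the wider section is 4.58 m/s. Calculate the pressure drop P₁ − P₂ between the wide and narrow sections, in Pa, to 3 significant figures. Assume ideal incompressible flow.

ΔP = 71.3 Pa

The volume flow rate is constant, so v₂ = (A₁/A₂)v₁ = (314/48.8)·4.58 = 29.5 m/s.
The pipe is horizontal, so Bernoulli reduces to P₁ + ½ρv₁² = P₂ + ½ρv₂².
P₁ − P₂ = ½·0.168·(29.5² − 4.58²) = ½·0.168·848 = 71.3 Pa.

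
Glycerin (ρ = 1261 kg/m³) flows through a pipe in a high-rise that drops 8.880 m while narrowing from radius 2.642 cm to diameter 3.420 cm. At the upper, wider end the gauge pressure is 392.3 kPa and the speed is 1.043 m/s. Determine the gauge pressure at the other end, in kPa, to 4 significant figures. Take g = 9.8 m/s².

The volume flow rate is constant, so v₂ = (A₁/A₂)v₁ = (21.93/9.186)·1.043 = 2.490 m/s.
Energy conservation along the streamline gives P₂ = P₁ − ½ρ(v₂² − v₁²) − ρg(h₂ − h₁).
P₂ = 392300 + ½·1261·(1.043² − 2.490²) − 1261·9.8·(−8.880) = 392300 + (-3223) − (-109700) = 498800 Pa.

498.8 kPa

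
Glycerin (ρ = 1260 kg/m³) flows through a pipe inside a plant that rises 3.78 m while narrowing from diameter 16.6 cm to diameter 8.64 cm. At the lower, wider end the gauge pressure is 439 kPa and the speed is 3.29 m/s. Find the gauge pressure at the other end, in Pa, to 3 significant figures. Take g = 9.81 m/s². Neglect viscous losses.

306000 Pa

The volume flow rate is constant, so v₂ = (A₁/A₂)v₁ = (216/58.6)·3.29 = 12.1 m/s.
Energy conservation along the streamline gives P₂ = P₁ − ½ρ(v₂² − v₁²) − ρg(h₂ − h₁).
P₂ = 439000 + ½·1260·(3.29² − 12.1²) − 1260·9.81·(+3.78) = 439000 + (-86100) − (46700) = 306000 Pa.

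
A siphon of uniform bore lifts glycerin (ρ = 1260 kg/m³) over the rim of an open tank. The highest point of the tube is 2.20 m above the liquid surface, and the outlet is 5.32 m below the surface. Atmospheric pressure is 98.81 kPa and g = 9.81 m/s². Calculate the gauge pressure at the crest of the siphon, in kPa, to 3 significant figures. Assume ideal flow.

The outlet speed comes from Torricelli: v = √(2g·5.32) = 10.2 m/s.
With constant cross-section the crest speed equals v; applying Bernoulli from the surface up to the crest, P_top = P_atm − ½ρv² − ρg·h_top.
P_top = 98810 − ½·1260·10.2² − 1260·9.81·2.20 = 5860 Pa. So P_gauge = P_top − P_atm = -93000 Pa.

P_gauge ≈ -93.0 kPa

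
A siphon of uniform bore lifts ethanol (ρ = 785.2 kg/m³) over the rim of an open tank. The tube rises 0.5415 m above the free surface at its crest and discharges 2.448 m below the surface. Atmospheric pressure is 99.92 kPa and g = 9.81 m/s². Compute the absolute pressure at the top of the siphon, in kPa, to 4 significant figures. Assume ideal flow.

P_top ≈ 76.89 kPa

From the surface to the outlet (both open to atmosphere, surface at rest): v = √(2g·h_out) = √(2·9.81·2.448) = 6.930 m/s.
Continuity keeps v the same throughout the tube; from surface to crest, P_atm + 0 = P_top + ½ρv² + ρg·h_top.
P_top = 99920 − ½·785.2·6.930² − 785.2·9.81·0.5415 = 76890 Pa.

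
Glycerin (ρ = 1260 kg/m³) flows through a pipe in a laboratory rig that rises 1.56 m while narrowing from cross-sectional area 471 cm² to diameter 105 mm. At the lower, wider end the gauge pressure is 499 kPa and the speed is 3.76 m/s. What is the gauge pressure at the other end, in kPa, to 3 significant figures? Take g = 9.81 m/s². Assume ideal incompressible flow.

The volume flow rate is constant, so v₂ = (A₁/A₂)v₁ = (471/86.6)·3.76 = 20.5 m/s.
Energy conservation along the streamline gives P₂ = P₁ − ½ρ(v₂² − v₁²) − ρg(h₂ − h₁).
P₂ = 499000 + ½·1260·(3.76² − 20.5²) − 1260·9.81·(+1.56) = 499000 + (-255000) − (19300) = 225000 Pa.

P₂ = 225 kPa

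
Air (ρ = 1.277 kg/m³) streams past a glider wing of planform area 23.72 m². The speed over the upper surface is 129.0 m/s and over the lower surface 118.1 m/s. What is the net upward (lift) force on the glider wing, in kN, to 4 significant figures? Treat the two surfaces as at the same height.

F = 40.79 kN

From P + ½ρv² = const at equal height, P_low − P_up = ½ρ(v_up² − v_low²).
ΔP = ½·1.277·(129.0² − 118.1²) = 1720 Pa.
Lift = ΔP · A = 1720 × 23.72 = 40790 N.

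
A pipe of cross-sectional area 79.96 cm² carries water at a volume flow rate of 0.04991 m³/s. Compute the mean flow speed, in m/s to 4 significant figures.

Q = 0.04991 m³/s = 0.04991 m³/s.
v = Q/A = 0.04991 / 0.007996 = 6.242 m/s.

6.242 m/s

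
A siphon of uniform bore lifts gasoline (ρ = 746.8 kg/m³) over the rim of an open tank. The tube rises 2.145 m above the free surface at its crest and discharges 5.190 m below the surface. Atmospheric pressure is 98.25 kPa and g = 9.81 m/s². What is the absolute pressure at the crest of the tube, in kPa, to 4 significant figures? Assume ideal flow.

P_top ≈ 44.51 kPa

The outlet speed comes from Torricelli: v = √(2g·5.190) = 10.09 m/s.
With constant cross-section the crest speed equals v; applying Bernoulli from the surface up to the crest, P_top = P_atm − ½ρv² − ρg·h_top.
P_top = 98250 − ½·746.8·10.09² − 746.8·9.81·2.145 = 44510 Pa.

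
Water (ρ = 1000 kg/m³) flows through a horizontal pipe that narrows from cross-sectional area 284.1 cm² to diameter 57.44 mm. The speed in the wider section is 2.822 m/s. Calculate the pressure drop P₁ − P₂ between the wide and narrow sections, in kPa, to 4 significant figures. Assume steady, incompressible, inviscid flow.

By continuity, v₂ = v₁·A₁/A₂ = 2.822·(284.1/25.91) = 30.94 m/s.
Along the horizontal streamline, P + ½ρv² is constant.
P₁ − P₂ = ½·1000·(30.94² − 2.822²) = ½·1000·949.3 = 474600 Pa.

474.6 kPa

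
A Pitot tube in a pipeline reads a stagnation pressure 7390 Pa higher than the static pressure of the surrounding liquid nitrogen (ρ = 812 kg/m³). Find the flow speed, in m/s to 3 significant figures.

v ≈ 4.27 m/s

At the stagnation point the flow is brought to rest, so Bernoulli gives P_stag − P_static = ½ρv².
v = √(2ΔP/ρ) = √(2·7390/812) = 4.27 m/s.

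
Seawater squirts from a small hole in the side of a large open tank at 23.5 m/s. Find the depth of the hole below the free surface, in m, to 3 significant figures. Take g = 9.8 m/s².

Inverting v = √(2gh) gives h = v² / 2g.
h = 23.5²/(2·9.8) = 552/19.60 = 28.2 m.

h ≈ 28.2 m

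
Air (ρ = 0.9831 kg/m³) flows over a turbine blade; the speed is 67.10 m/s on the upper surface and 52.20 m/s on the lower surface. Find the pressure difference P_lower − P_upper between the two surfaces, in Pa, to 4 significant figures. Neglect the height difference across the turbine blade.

With negligible Δh, P + ½ρv² is constant, so P_low − P_up = ½ρ(v_up² − v_low²).
ΔP = ½·0.9831·(67.10² − 52.20²) = 873.8 Pa.

ΔP = 873.8 Pa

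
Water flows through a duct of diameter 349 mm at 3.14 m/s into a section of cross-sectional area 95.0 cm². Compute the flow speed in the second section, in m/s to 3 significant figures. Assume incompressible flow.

v₂ ≈ 31.6 m/s

The volume flow rate is constant, so v₂ = (A₁/A₂)v₁ = (957/95.0)·3.14 = 31.6 m/s.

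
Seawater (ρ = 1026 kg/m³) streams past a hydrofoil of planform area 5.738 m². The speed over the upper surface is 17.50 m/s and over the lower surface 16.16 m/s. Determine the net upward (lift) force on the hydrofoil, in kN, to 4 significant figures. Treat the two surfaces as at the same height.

132.8 kN

With equal heights on the two surfaces, Bernoulli gives P_lower − P_upper = ½ρ(v_upper² − v_lower²).
ΔP = ½·1026·(17.50² − 16.16²) = 23140 Pa.
Lift = ΔP · A = 23140 × 5.738 = 132800 N.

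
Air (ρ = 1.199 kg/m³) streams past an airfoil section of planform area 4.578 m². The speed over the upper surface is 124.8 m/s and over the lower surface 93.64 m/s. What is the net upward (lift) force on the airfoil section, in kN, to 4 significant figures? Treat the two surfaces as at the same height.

F ≈ 18.68 kN

From P + ½ρv² = const at equal height, P_low − P_up = ½ρ(v_up² − v_low²).
ΔP = ½·1.199·(124.8² − 93.64²) = 4081 Pa.
Lift = ΔP · A = 4081 × 4.578 = 18680 N.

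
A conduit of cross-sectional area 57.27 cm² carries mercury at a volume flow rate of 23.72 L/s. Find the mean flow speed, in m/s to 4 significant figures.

v ≈ 4.142 m/s

Q = 23.72 L/s = 0.02372 m³/s.
v = Q/A = 0.02372 / 0.005727 = 4.142 m/s.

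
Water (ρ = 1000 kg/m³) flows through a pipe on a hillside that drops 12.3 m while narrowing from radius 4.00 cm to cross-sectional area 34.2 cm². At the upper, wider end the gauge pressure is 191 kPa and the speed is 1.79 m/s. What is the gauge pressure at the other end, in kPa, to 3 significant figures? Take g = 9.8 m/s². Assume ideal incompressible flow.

310 kPa

By continuity, v₂ = v₁·A₁/A₂ = 1.79·(50.3/34.2) = 2.63 m/s.
Applying Bernoulli between the two ends and solving for P₂: P₂ = P₁ + ½ρ(v₁² − v₂²) − ρgΔh.
P₂ = 191000 + ½·1000·(1.79² − 2.63²) − 1000·9.8·(−12.3) = 191000 + (-1860) − (-121000) = 310000 Pa.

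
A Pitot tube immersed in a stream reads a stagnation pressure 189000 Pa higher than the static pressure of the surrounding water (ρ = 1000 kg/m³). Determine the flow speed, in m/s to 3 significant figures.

Bernoulli between the free stream and the stagnation point: ½ρv² = P_stag − P_static.
v = √(2ΔP/ρ) = √(2·189000/1000) = 19.4 m/s.

v = 19.4 m/s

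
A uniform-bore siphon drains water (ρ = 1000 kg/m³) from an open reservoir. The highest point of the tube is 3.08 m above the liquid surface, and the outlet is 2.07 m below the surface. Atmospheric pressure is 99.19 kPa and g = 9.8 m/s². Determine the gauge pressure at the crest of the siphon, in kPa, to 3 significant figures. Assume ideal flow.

Bernoulli surface→outlet gives ½v² = g·h_out, so v = √(2·9.8·2.07) = 6.37 m/s.
The bore is uniform, so the speed at the crest is the same v. Bernoulli surface→crest: P_atm = P_top + ½ρv² + ρg·h_top.
P_top = 99190 − ½·1000·6.37² − 1000·9.8·3.08 = 48700 Pa. So P_gauge = P_top − P_atm = -50500 Pa.

P_gauge ≈ -50.5 kPa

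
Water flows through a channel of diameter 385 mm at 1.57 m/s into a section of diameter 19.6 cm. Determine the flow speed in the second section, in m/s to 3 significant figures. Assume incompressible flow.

The volume flow rate is constant, so v₂ = (A₁/A₂)v₁ = (1160/302)·1.57 = 6.06 m/s.

6.06 m/s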